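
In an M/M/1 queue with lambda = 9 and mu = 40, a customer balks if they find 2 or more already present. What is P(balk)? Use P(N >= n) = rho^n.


P(N >= 2) = rho^2 = (9/40)^2 = 0.0506

0.0506


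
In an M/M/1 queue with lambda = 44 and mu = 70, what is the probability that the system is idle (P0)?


P0 = 1 - rho = 1 - 44/70 = 0.3714

0.3714


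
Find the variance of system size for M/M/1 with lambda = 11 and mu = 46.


rho = 11/46; Var(N) = rho/(1-rho)^2 = 0.41

0.41


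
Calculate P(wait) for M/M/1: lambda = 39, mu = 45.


P(wait) = rho = lambda/mu = 39/45 = 0.8667

0.8667


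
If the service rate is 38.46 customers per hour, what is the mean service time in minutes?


Mean service time = 60/mu = 60/38.46 = 1.56 minutes

1.56 minutes


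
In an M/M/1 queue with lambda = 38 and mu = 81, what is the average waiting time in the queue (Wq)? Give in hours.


rho = 38/81; Wq = rho/(mu - lambda) = 0.0109 hours

0.0109 hours


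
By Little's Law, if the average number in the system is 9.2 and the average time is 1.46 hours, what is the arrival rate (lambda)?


lambda = L / W = 9.2 / 1.46 = 6.3 per hour

6.3 per hour


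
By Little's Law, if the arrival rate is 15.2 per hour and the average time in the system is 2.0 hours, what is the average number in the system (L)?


L = lambda * W = 15.2 * 2.0 = 30.4

30.4


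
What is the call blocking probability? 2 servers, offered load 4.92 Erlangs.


B(N,A) = (A^N/N!) / sum(A^k/k!, k=0..N) with N=2, A=4.92 = 0.6715

0.6715


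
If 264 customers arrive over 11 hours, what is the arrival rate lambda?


lambda = total arrivals / time = 264 / 11 = 24.0 per hour

24.0 per hour


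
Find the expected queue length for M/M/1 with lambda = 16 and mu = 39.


rho = 16/39; Lq = rho^2/(1-rho) = 0.29

0.29


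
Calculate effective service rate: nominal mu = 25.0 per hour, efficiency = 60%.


Effective rate = mu * efficiency = 25.0 * 0.6 = 15.0 per hour

15.0 per hour


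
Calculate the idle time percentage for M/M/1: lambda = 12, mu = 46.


Idle fraction = (1 - rho) * 100 = (1 - 12/46) * 100 = 73.9%

73.9%


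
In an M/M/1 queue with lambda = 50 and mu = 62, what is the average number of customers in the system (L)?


rho = 50/62; L = rho/(1-rho) = 4.17

4.17


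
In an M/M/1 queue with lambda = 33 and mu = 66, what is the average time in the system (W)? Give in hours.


W = 1/(mu - lambda) = 1/(66 - 33) = 0.0303 hours

0.0303 hours


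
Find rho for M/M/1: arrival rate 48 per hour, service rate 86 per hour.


rho = lambda/mu = 48/86 = 0.5581

0.5581


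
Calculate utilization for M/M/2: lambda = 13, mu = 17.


rho = lambda/(c*mu) = 13/(2*17) = 0.3824

0.3824


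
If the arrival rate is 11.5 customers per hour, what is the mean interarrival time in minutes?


Mean interarrival time = 60/lambda = 60/11.5 = 5.22 minutes

5.22 minutes


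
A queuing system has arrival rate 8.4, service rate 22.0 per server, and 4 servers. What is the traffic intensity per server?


rho = lambda / (c * mu) = 8.4 / (4 * 22.0) = 0.0955

0.0955


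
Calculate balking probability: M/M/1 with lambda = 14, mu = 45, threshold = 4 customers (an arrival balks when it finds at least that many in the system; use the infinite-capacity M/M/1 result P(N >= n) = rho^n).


P(N >= 4) = rho^4 = (14/45)^4 = 0.0094

0.0094


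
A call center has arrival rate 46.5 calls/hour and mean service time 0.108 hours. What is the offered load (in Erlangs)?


Offered load a = lambda * E[S] = 46.5 * 0.108 = 5.02 Erlangs

5.02 Erlangs


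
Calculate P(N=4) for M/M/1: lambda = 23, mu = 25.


rho = 23/25; P(n) = (1-rho)*rho^n = (1-23/25)*(23/25)^4 = 0.0573

0.0573


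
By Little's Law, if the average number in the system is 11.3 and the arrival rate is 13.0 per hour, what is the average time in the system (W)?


W = L / lambda = 11.3 / 13.0 = 0.8692 hours

0.8692 hours


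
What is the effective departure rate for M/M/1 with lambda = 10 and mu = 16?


For a stable queue (lambda < mu), throughput = lambda = 10 per hour

10 per hour


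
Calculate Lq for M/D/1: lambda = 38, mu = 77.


M/D/1: Lq = rho^2 / (2*(1-rho)) where rho = 38/77; Lq = 0.24

0.24


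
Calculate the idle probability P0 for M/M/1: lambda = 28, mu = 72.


P0 = 1 - rho = 1 - 28/72 = 0.6111

0.6111


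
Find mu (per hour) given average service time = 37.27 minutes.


mu = 60 / avg_service_time = 60 / 37.27 = 1.61 per hour

1.61 per hour


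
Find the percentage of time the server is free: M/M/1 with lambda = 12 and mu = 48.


Idle fraction = (1 - rho) * 100 = (1 - 12/48) * 100 = 75.0%

75.0%


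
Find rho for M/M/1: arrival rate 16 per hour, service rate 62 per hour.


rho = lambda/mu = 16/62 = 0.2581

0.2581


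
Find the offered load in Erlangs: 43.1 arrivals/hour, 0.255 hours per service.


Offered load a = lambda * E[S] = 43.1 * 0.255 = 10.99 Erlangs

10.99 Erlangs


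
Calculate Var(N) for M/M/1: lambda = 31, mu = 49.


rho = 31/49; Var(N) = rho/(1-rho)^2 = 4.69

4.69


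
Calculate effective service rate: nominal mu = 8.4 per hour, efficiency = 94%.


Effective rate = mu * efficiency = 8.4 * 0.94 = 7.9 per hour

7.9 per hour


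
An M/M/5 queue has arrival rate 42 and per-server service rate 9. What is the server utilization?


rho = lambda/(c*mu) = 42/(5*9) = 0.9333

0.9333


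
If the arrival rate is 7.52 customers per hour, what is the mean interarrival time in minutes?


Mean interarrival time = 60/lambda = 60/7.52 = 7.98 minutes

7.98 minutes


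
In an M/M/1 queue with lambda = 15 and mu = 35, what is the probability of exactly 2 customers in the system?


rho = 15/35; P(n) = (1-rho)*rho^n = (1-15/35)*(15/35)^2 = 0.105

0.105


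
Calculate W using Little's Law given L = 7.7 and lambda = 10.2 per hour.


W = L / lambda = 7.7 / 10.2 = 0.7549 hours

0.7549 hours


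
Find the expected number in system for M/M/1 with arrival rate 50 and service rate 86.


rho = 50/86; L = rho/(1-rho) = 1.39

1.39


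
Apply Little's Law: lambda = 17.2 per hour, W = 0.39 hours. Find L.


L = lambda * W = 17.2 * 0.39 = 6.71

6.71


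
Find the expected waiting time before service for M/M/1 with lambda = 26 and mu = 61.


rho = 26/61; Wq = rho/(mu - lambda) = 0.0122 hours

0.0122 hours


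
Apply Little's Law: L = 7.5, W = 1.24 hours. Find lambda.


lambda = L / W = 7.5 / 1.24 = 6.05 per hour

6.05 per hour


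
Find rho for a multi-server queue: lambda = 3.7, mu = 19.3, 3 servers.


rho = lambda / (c * mu) = 3.7 / (3 * 19.3) = 0.0639

0.0639


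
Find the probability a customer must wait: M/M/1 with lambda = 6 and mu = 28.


P(wait) = rho = lambda/mu = 6/28 = 0.2143

0.2143


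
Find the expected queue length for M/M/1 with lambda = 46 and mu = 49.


rho = 46/49; Lq = rho^2/(1-rho) = 14.39

14.39


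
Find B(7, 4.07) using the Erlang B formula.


B(N,A) = (A^N/N!) / sum(A^k/k!, k=0..N) with N=7, A=4.07 = 0.0664

0.0664


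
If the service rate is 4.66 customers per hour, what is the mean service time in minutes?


Mean service time = 60/mu = 60/4.66 = 12.88 minutes

12.88 minutes


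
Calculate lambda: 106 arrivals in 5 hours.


lambda = total arrivals / time = 106 / 5 = 21.2 per hour

21.2 per hour


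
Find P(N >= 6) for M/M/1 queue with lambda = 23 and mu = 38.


P(N >= 6) = rho^6 = (23/38)^6 = 0.0492

0.0492


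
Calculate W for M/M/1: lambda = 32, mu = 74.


W = 1/(mu - lambda) = 1/(74 - 32) = 0.0238 hours

0.0238 hours


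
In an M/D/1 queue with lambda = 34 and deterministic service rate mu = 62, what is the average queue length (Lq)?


M/D/1: Lq = rho^2 / (2*(1-rho)) where rho = 34/62; Lq = 0.33

0.33


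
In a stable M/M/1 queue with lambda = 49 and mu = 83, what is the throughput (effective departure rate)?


For a stable queue (lambda < mu), throughput = lambda = 49 per hour

49 per hour


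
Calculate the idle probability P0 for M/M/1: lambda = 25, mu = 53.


P0 = 1 - rho = 1 - 25/53 = 0.5283

0.5283


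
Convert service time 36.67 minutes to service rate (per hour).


mu = 60 / avg_service_time = 60 / 36.67 = 1.64 per hour

1.64 per hour


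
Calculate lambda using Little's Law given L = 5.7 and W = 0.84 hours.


lambda = L / W = 5.7 / 0.84 = 6.79 per hour

6.79 per hour


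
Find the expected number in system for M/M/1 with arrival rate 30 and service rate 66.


rho = 30/66; L = rho/(1-rho) = 0.83

0.83


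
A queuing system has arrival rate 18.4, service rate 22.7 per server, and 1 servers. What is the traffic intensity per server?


rho = lambda / (c * mu) = 18.4 / (1 * 22.7) = 0.8106

0.8106


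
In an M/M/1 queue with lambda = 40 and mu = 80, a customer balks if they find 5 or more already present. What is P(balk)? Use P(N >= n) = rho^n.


P(N >= 5) = rho^5 = (40/80)^5 = 0.0313

0.0313


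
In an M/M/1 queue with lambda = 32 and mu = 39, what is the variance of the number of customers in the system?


rho = 32/39; Var(N) = rho/(1-rho)^2 = 25.47

25.47


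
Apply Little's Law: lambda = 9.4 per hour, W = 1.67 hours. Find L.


L = lambda * W = 9.4 * 1.67 = 15.7

15.7


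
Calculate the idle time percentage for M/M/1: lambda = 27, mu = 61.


Idle fraction = (1 - rho) * 100 = (1 - 27/61) * 100 = 55.7%

55.7%


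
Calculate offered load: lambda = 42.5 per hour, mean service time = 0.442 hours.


Offered load a = lambda * E[S] = 42.5 * 0.442 = 18.79 Erlangs

18.79 Erlangs


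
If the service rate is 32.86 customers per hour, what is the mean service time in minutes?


Mean service time = 60/mu = 60/32.86 = 1.83 minutes

1.83 minutes


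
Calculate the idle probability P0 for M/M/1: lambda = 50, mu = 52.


P0 = 1 - rho = 1 - 50/52 = 0.0385

0.0385


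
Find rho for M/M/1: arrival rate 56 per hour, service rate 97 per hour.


rho = lambda/mu = 56/97 = 0.5773

0.5773


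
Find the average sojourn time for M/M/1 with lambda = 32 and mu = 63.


W = 1/(mu - lambda) = 1/(63 - 32) = 0.0323 hours

0.0323 hours


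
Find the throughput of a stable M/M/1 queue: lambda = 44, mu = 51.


For a stable queue (lambda < mu), throughput = lambda = 44 per hour

44 per hour


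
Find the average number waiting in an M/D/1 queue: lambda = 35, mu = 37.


M/D/1: Lq = rho^2 / (2*(1-rho)) where rho = 35/37; Lq = 8.28

8.28


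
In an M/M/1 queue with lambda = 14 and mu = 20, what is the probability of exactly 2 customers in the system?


rho = 14/20; P(n) = (1-rho)*rho^n = (1-14/20)*(14/20)^2 = 0.147

0.147


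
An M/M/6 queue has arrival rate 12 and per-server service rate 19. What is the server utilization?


rho = lambda/(c*mu) = 12/(6*19) = 0.1053

0.1053


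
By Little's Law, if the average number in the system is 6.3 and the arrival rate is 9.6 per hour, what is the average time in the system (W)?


W = L / lambda = 6.3 / 9.6 = 0.6563 hours

0.6563 hours


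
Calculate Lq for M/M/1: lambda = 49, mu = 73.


rho = 49/73; Lq = rho^2/(1-rho) = 1.37

1.37


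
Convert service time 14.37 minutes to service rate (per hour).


mu = 60 / avg_service_time = 60 / 14.37 = 4.18 per hour

4.18 per hour


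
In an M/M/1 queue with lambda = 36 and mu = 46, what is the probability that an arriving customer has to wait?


P(wait) = rho = lambda/mu = 36/46 = 0.7826

0.7826


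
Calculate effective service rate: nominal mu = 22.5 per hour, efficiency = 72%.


Effective rate = mu * efficiency = 22.5 * 0.72 = 16.2 per hour

16.2 per hour


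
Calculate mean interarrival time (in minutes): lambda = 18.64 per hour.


Mean interarrival time = 60/lambda = 60/18.64 = 3.22 minutes

3.22 minutes


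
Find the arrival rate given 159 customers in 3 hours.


lambda = total arrivals / time = 159 / 3 = 53.0 per hour

53.0 per hour


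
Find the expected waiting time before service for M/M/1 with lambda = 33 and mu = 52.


rho = 33/52; Wq = rho/(mu - lambda) = 0.0334 hours

0.0334 hours


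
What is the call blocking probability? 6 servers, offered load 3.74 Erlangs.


B(N,A) = (A^N/N!) / sum(A^k/k!, k=0..N) with N=6, A=3.74 = 0.0987

0.0987


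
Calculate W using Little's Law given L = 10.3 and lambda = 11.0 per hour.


W = L / lambda = 10.3 / 11.0 = 0.9364 hours

0.9364 hours


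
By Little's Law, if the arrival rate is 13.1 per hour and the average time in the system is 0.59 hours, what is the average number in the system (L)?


L = lambda * W = 13.1 * 0.59 = 7.73

7.73


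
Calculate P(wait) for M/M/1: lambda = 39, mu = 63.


P(wait) = rho = lambda/mu = 39/63 = 0.619

0.619


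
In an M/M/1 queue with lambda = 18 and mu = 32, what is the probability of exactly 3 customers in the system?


rho = 18/32; P(n) = (1-rho)*rho^n = (1-18/32)*(18/32)^3 = 0.0779

0.0779


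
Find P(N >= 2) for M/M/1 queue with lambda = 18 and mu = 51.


P(N >= 2) = rho^2 = (18/51)^2 = 0.1246

0.1246


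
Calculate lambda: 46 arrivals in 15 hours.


lambda = total arrivals / time = 46 / 15 = 3.07 per hour

3.07 per hour


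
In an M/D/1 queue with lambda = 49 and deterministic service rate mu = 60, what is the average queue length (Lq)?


M/D/1: Lq = rho^2 / (2*(1-rho)) where rho = 49/60; Lq = 1.82

1.82


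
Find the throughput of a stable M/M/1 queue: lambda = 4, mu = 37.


For a stable queue (lambda < mu), throughput = lambda = 4 per hour

4 per hour


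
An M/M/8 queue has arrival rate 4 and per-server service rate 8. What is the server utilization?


rho = lambda/(c*mu) = 4/(8*8) = 0.0625

0.0625


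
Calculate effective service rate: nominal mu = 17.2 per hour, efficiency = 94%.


Effective rate = mu * efficiency = 17.2 * 0.94 = 16.17 per hour

16.17 per hour


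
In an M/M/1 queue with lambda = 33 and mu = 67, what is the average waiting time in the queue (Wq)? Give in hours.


rho = 33/67; Wq = rho/(mu - lambda) = 0.0145 hours

0.0145 hours


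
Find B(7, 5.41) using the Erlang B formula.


B(N,A) = (A^N/N!) / sum(A^k/k!, k=0..N) with N=7, A=5.41 = 0.1467

0.1467


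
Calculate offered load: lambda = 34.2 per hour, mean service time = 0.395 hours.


Offered load a = lambda * E[S] = 34.2 * 0.395 = 13.51 Erlangs

13.51 Erlangs


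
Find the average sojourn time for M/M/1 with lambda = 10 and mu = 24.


W = 1/(mu - lambda) = 1/(24 - 10) = 0.0714 hours

0.0714 hours


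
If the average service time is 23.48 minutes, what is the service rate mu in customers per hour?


mu = 60 / avg_service_time = 60 / 23.48 = 2.56 per hour

2.56 per hour


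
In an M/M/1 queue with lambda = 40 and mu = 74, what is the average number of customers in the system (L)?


rho = 40/74; L = rho/(1-rho) = 1.18

1.18


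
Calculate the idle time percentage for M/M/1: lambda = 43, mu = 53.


Idle fraction = (1 - rho) * 100 = (1 - 43/53) * 100 = 18.9%

18.9%


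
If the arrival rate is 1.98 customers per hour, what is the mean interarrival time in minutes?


Mean interarrival time = 60/lambda = 60/1.98 = 30.3 minutes

30.3 minutes


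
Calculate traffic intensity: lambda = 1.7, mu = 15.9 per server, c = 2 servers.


rho = lambda / (c * mu) = 1.7 / (2 * 15.9) = 0.0535

0.0535


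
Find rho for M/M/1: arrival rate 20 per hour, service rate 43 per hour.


rho = lambda/mu = 20/43 = 0.4651

0.4651


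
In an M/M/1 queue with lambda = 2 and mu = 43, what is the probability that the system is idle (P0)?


P0 = 1 - rho = 1 - 2/43 = 0.9535

0.9535


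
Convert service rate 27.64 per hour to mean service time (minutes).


Mean service time = 60/mu = 60/27.64 = 2.17 minutes

2.17 minutes


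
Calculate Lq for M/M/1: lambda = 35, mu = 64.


rho = 35/64; Lq = rho^2/(1-rho) = 0.66

0.66


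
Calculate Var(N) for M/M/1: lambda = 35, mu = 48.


rho = 35/48; Var(N) = rho/(1-rho)^2 = 9.94

9.94


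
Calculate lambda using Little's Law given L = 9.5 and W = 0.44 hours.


lambda = L / W = 9.5 / 0.44 = 21.59 per hour

21.59 per hour


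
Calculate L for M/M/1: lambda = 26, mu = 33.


rho = 26/33; L = rho/(1-rho) = 3.71

3.71


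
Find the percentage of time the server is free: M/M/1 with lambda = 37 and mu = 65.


Idle fraction = (1 - rho) * 100 = (1 - 37/65) * 100 = 43.1%

43.1%


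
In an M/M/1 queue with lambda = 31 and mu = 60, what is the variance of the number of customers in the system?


rho = 31/60; Var(N) = rho/(1-rho)^2 = 2.21

2.21


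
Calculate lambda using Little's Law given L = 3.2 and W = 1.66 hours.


lambda = L / W = 3.2 / 1.66 = 1.93 per hour

1.93 per hour


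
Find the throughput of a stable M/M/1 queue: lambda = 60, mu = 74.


For a stable queue (lambda < mu), throughput = lambda = 60 per hour

60 per hour


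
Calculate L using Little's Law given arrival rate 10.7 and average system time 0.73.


L = lambda * W = 10.7 * 0.73 = 7.81

7.81


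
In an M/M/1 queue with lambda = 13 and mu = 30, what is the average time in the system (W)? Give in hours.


W = 1/(mu - lambda) = 1/(30 - 13) = 0.0588 hours

0.0588 hours


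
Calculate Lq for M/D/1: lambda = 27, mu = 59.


M/D/1: Lq = rho^2 / (2*(1-rho)) where rho = 27/59; Lq = 0.19

0.19


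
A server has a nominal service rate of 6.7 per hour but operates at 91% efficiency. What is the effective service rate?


Effective rate = mu * efficiency = 6.7 * 0.91 = 6.1 per hour

6.1 per hour


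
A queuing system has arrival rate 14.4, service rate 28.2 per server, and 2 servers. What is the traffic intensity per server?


rho = lambda / (c * mu) = 14.4 / (2 * 28.2) = 0.2553

0.2553


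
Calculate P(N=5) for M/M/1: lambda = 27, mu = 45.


rho = 27/45; P(n) = (1-rho)*rho^n = (1-27/45)*(27/45)^5 = 0.0311

0.0311


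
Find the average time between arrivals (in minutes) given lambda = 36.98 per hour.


Mean interarrival time = 60/lambda = 60/36.98 = 1.62 minutes

1.62 minutes


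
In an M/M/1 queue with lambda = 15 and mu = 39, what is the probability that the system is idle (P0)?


P0 = 1 - rho = 1 - 15/39 = 0.6154

0.6154


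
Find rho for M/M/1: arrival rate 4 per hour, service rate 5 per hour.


rho = lambda/mu = 4/5 = 0.8

0.8


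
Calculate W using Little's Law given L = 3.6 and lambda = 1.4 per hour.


W = L / lambda = 3.6 / 1.4 = 2.5714 hours

2.5714 hours


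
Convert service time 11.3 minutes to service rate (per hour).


mu = 60 / avg_service_time = 60 / 11.3 = 5.31 per hour

5.31 per hour


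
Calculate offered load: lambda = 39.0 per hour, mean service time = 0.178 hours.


Offered load a = lambda * E[S] = 39.0 * 0.178 = 6.94 Erlangs

6.94 Erlangs


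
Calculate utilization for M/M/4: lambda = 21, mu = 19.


rho = lambda/(c*mu) = 21/(4*19) = 0.2763

0.2763


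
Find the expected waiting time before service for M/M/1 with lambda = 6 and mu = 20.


rho = 6/20; Wq = rho/(mu - lambda) = 0.0214 hours

0.0214 hours


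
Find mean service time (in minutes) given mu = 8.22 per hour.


Mean service time = 60/mu = 60/8.22 = 7.3 minutes

7.3 minutes


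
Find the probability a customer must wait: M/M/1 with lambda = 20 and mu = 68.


P(wait) = rho = lambda/mu = 20/68 = 0.2941

0.2941


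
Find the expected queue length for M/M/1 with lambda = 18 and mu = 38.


rho = 18/38; Lq = rho^2/(1-rho) = 0.43

0.43


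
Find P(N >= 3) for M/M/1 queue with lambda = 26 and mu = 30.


P(N >= 3) = rho^3 = (26/30)^3 = 0.651

0.651


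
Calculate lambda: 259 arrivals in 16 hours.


lambda = total arrivals / time = 259 / 16 = 16.19 per hour

16.19 per hour


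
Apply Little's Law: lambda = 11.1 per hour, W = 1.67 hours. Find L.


L = lambda * W = 11.1 * 1.67 = 18.54

18.54


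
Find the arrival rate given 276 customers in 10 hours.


lambda = total arrivals / time = 276 / 10 = 27.6 per hour

27.6 per hour


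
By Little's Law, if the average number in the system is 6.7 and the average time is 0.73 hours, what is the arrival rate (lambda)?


lambda = L / W = 6.7 / 0.73 = 9.18 per hour

9.18 per hour


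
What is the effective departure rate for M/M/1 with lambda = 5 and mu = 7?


For a stable queue (lambda < mu), throughput = lambda = 5 per hour

5 per hour


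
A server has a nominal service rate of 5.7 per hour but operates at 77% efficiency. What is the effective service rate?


Effective rate = mu * efficiency = 5.7 * 0.77 = 4.39 per hour

4.39 per hour


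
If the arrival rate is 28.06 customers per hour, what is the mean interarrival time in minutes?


Mean interarrival time = 60/lambda = 60/28.06 = 2.14 minutes

2.14 minutes


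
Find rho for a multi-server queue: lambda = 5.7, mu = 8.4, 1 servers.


rho = lambda / (c * mu) = 5.7 / (1 * 8.4) = 0.6786

0.6786


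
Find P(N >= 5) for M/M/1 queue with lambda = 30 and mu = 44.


P(N >= 5) = rho^5 = (30/44)^5 = 0.1473

0.1473


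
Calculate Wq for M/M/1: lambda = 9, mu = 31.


rho = 9/31; Wq = rho/(mu - lambda) = 0.0132 hours

0.0132 hours


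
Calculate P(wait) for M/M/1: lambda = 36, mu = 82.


P(wait) = rho = lambda/mu = 36/82 = 0.439

0.439


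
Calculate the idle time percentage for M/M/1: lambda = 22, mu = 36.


Idle fraction = (1 - rho) * 100 = (1 - 22/36) * 100 = 38.9%

38.9%


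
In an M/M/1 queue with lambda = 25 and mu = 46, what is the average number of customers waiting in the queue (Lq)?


rho = 25/46; Lq = rho^2/(1-rho) = 0.65

0.65


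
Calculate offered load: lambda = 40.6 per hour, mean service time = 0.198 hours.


Offered load a = lambda * E[S] = 40.6 * 0.198 = 8.04 Erlangs

8.04 Erlangs


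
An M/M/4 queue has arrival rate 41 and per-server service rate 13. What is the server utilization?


rho = lambda/(c*mu) = 41/(4*13) = 0.7885

0.7885


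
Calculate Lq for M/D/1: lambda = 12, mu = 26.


M/D/1: Lq = rho^2 / (2*(1-rho)) where rho = 12/26; Lq = 0.2

0.2


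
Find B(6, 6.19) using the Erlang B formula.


B(N,A) = (A^N/N!) / sum(A^k/k!, k=0..N) with N=6, A=6.19 = 0.2781

0.2781


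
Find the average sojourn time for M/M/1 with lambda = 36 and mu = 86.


W = 1/(mu - lambda) = 1/(86 - 36) = 0.02 hours

0.02 hours


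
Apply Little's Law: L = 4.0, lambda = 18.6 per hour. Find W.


W = L / lambda = 4.0 / 18.6 = 0.2151 hours

0.2151 hours


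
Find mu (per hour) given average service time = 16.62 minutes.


mu = 60 / avg_service_time = 60 / 16.62 = 3.61 per hour

3.61 per hour


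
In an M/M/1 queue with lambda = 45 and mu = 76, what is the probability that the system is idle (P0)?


P0 = 1 - rho = 1 - 45/76 = 0.4079

0.4079


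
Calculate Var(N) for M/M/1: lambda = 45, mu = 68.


rho = 45/68; Var(N) = rho/(1-rho)^2 = 5.78

5.78


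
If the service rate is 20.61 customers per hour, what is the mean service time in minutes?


Mean service time = 60/mu = 60/20.61 = 2.91 minutes

2.91 minutes


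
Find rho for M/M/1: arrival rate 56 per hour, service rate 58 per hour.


rho = lambda/mu = 56/58 = 0.9655

0.9655


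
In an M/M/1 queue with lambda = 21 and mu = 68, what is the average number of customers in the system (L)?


rho = 21/68; L = rho/(1-rho) = 0.45

0.45


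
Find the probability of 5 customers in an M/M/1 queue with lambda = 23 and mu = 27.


rho = 23/27; P(n) = (1-rho)*rho^n = (1-23/27)*(23/27)^5 = 0.0665

0.0665


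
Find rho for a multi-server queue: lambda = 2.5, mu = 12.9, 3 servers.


rho = lambda / (c * mu) = 2.5 / (3 * 12.9) = 0.0646

0.0646


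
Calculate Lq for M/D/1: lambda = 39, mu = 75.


M/D/1: Lq = rho^2 / (2*(1-rho)) where rho = 39/75; Lq = 0.28

0.28


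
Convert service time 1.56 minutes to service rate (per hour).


mu = 60 / avg_service_time = 60 / 1.56 = 38.46 per hour

38.46 per hour


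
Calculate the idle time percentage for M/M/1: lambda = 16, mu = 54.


Idle fraction = (1 - rho) * 100 = (1 - 16/54) * 100 = 70.4%

70.4%


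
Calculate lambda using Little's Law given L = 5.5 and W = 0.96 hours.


lambda = L / W = 5.5 / 0.96 = 5.73 per hour

5.73 per hour


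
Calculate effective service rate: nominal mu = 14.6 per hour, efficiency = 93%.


Effective rate = mu * efficiency = 14.6 * 0.93 = 13.58 per hour

13.58 per hour


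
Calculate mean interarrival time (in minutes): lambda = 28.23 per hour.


Mean interarrival time = 60/lambda = 60/28.23 = 2.13 minutes

2.13 minutes


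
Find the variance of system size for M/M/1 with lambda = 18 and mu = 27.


rho = 18/27; Var(N) = rho/(1-rho)^2 = 6.0

6.0


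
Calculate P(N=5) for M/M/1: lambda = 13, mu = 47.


rho = 13/47; P(n) = (1-rho)*rho^n = (1-13/47)*(13/47)^5 = 0.0012

0.0012


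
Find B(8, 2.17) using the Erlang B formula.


B(N,A) = (A^N/N!) / sum(A^k/k!, k=0..N) with N=8, A=2.17 = 0.0014

0.0014


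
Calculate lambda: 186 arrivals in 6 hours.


lambda = total arrivals / time = 186 / 6 = 31.0 per hour

31.0 per hour


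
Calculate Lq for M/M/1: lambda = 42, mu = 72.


rho = 42/72; Lq = rho^2/(1-rho) = 0.82

0.82


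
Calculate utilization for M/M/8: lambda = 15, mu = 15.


rho = lambda/(c*mu) = 15/(8*15) = 0.125

0.125


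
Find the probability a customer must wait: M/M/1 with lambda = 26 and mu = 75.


P(wait) = rho = lambda/mu = 26/75 = 0.3467

0.3467


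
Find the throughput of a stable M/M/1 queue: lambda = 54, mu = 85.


For a stable queue (lambda < mu), throughput = lambda = 54 per hour

54 per hour


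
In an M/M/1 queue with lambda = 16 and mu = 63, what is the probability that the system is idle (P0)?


P0 = 1 - rho = 1 - 16/63 = 0.746

0.746


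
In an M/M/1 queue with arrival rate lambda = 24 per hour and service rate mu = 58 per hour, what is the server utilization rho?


rho = lambda/mu = 24/58 = 0.4138

0.4138


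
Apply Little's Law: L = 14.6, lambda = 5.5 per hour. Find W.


W = L / lambda = 14.6 / 5.5 = 2.6545 hours

2.6545 hours


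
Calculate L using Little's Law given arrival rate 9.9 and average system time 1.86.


L = lambda * W = 9.9 * 1.86 = 18.41

18.41


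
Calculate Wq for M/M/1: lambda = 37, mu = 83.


rho = 37/83; Wq = rho/(mu - lambda) = 0.0097 hours

0.0097 hours


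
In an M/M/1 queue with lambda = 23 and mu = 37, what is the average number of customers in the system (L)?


rho = 23/37; L = rho/(1-rho) = 1.64

1.64


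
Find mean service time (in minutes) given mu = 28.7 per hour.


Mean service time = 60/mu = 60/28.7 = 2.09 minutes

2.09 minutes


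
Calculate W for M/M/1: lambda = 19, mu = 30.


W = 1/(mu - lambda) = 1/(30 - 19) = 0.0909 hours

0.0909 hours


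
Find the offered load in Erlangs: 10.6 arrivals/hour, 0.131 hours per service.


Offered load a = lambda * E[S] = 10.6 * 0.131 = 1.39 Erlangs

1.39 Erlangs


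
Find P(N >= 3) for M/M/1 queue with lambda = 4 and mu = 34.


P(N >= 3) = rho^3 = (4/34)^3 = 0.0016

0.0016


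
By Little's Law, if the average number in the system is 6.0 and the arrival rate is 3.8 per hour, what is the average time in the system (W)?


W = L / lambda = 6.0 / 3.8 = 1.5789 hours

1.5789 hours


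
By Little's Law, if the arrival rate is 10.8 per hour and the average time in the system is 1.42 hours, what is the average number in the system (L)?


L = lambda * W = 10.8 * 1.42 = 15.34

15.34


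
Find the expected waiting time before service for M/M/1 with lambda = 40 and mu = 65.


rho = 40/65; Wq = rho/(mu - lambda) = 0.0246 hours

0.0246 hours


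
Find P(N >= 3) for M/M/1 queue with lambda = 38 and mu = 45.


P(N >= 3) = rho^3 = (38/45)^3 = 0.6022

0.6022


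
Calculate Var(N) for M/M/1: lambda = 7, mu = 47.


rho = 7/47; Var(N) = rho/(1-rho)^2 = 0.21

0.21


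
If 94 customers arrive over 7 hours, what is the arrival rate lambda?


lambda = total arrivals / time = 94 / 7 = 13.43 per hour

13.43 per hour


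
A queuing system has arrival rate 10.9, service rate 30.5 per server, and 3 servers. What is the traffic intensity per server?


rho = lambda / (c * mu) = 10.9 / (3 * 30.5) = 0.1191

0.1191


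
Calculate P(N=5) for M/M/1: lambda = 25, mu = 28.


rho = 25/28; P(n) = (1-rho)*rho^n = (1-25/28)*(25/28)^5 = 0.0608

0.0608


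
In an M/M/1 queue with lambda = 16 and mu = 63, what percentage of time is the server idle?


Idle fraction = (1 - rho) * 100 = (1 - 16/63) * 100 = 74.6%

74.6%


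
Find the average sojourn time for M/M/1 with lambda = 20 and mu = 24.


W = 1/(mu - lambda) = 1/(24 - 20) = 0.25 hours

0.25 hours


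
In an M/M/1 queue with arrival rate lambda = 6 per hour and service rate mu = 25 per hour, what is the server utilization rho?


rho = lambda/mu = 6/25 = 0.24

0.24


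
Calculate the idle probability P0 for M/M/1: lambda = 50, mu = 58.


P0 = 1 - rho = 1 - 50/58 = 0.1379

0.1379


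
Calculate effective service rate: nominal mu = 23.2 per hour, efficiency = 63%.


Effective rate = mu * efficiency = 23.2 * 0.63 = 14.62 per hour

14.62 per hour


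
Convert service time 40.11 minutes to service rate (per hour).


mu = 60 / avg_service_time = 60 / 40.11 = 1.5 per hour

1.5 per hour


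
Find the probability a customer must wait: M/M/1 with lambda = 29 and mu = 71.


P(wait) = rho = lambda/mu = 29/71 = 0.4085

0.4085


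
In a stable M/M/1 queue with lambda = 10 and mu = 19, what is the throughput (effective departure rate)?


For a stable queue (lambda < mu), throughput = lambda = 10 per hour

10 per hour


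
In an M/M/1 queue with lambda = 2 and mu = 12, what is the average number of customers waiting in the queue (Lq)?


rho = 2/12; Lq = rho^2/(1-rho) = 0.03

0.03


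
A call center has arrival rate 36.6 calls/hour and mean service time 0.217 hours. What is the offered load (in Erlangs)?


Offered load a = lambda * E[S] = 36.6 * 0.217 = 7.94 Erlangs

7.94 Erlangs


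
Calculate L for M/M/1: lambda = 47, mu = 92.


rho = 47/92; L = rho/(1-rho) = 1.04

1.04


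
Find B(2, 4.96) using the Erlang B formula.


B(N,A) = (A^N/N!) / sum(A^k/k!, k=0..N) with N=2, A=4.96 = 0.6736

0.6736


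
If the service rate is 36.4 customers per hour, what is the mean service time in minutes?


Mean service time = 60/mu = 60/36.4 = 1.65 minutes

1.65 minutes


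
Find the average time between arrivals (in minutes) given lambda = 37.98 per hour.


Mean interarrival time = 60/lambda = 60/37.98 = 1.58 minutes

1.58 minutes


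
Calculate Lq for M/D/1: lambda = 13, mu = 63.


M/D/1: Lq = rho^2 / (2*(1-rho)) where rho = 13/63; Lq = 0.03

0.03


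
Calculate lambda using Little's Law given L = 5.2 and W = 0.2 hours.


lambda = L / W = 5.2 / 0.2 = 26.0 per hour

26.0 per hour


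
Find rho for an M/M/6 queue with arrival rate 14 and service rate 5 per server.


rho = lambda/(c*mu) = 14/(6*5) = 0.4667

0.4667


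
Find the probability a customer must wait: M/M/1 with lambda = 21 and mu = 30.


P(wait) = rho = lambda/mu = 21/30 = 0.7

0.7


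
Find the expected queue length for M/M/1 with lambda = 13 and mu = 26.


rho = 13/26; Lq = rho^2/(1-rho) = 0.5

0.5


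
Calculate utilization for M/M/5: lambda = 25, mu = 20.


rho = lambda/(c*mu) = 25/(5*20) = 0.25

0.25


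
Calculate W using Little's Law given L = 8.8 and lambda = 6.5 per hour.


W = L / lambda = 8.8 / 6.5 = 1.3538 hours

1.3538 hours


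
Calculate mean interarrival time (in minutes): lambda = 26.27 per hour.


Mean interarrival time = 60/lambda = 60/26.27 = 2.28 minutes

2.28 minutes


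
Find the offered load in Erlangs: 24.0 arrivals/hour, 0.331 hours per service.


Offered load a = lambda * E[S] = 24.0 * 0.331 = 7.94 Erlangs

7.94 Erlangs


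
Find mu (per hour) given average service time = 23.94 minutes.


mu = 60 / avg_service_time = 60 / 23.94 = 2.51 per hour

2.51 per hour


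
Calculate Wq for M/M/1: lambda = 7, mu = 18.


rho = 7/18; Wq = rho/(mu - lambda) = 0.0354 hours

0.0354 hours


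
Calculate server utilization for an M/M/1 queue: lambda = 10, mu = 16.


rho = lambda/mu = 10/16 = 0.625

0.625


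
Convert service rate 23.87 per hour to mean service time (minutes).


Mean service time = 60/mu = 60/23.87 = 2.51 minutes

2.51 minutes


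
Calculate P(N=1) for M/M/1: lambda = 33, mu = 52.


rho = 33/52; P(n) = (1-rho)*rho^n = (1-33/52)*(33/52)^1 = 0.2319

0.2319


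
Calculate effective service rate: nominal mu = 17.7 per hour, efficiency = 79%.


Effective rate = mu * efficiency = 17.7 * 0.79 = 13.98 per hour

13.98 per hour


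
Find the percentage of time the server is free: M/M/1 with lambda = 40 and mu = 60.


Idle fraction = (1 - rho) * 100 = (1 - 40/60) * 100 = 33.3%

33.3%


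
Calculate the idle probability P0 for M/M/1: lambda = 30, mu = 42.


P0 = 1 - rho = 1 - 30/42 = 0.2857

0.2857


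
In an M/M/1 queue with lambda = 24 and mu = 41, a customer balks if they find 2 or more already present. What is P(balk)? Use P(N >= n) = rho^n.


P(N >= 2) = rho^2 = (24/41)^2 = 0.3427

0.3427


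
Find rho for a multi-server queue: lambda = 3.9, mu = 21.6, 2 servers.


rho = lambda / (c * mu) = 3.9 / (2 * 21.6) = 0.0903

0.0903


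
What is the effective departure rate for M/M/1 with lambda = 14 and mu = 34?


For a stable queue (lambda < mu), throughput = lambda = 14 per hour

14 per hour


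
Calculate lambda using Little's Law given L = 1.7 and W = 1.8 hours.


lambda = L / W = 1.7 / 1.8 = 0.94 per hour

0.94 per hour


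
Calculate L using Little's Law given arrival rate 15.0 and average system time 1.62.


L = lambda * W = 15.0 * 1.62 = 24.3

24.3


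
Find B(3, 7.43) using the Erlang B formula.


B(N,A) = (A^N/N!) / sum(A^k/k!, k=0..N) with N=3, A=7.43 = 0.6548

0.6548


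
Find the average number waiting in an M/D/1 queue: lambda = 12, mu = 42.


M/D/1: Lq = rho^2 / (2*(1-rho)) where rho = 12/42; Lq = 0.06

0.06


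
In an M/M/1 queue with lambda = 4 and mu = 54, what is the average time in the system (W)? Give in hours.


W = 1/(mu - lambda) = 1/(54 - 4) = 0.02 hours

0.02 hours


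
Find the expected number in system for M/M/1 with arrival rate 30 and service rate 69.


rho = 30/69; L = rho/(1-rho) = 0.77

0.77


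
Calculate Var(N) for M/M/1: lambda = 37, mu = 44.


rho = 37/44; Var(N) = rho/(1-rho)^2 = 33.22

33.22


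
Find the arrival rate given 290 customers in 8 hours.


lambda = total arrivals / time = 290 / 8 = 36.25 per hour

36.25 per hour


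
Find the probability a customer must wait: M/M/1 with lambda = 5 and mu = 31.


P(wait) = rho = lambda/mu = 5/31 = 0.1613

0.1613


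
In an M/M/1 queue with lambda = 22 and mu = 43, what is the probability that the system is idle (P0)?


P0 = 1 - rho = 1 - 22/43 = 0.4884

0.4884


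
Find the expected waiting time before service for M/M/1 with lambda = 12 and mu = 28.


rho = 12/28; Wq = rho/(mu - lambda) = 0.0268 hours

0.0268 hours


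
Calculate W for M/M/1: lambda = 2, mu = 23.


W = 1/(mu - lambda) = 1/(23 - 2) = 0.0476 hours

0.0476 hours


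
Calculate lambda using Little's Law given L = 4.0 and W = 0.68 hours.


lambda = L / W = 4.0 / 0.68 = 5.88 per hour

5.88 per hour


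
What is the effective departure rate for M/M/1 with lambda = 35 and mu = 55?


For a stable queue (lambda < mu), throughput = lambda = 35 per hour

35 per hour


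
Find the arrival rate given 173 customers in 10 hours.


lambda = total arrivals / time = 173 / 10 = 17.3 per hour

17.3 per hour


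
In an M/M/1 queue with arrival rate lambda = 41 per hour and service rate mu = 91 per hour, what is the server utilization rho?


rho = lambda/mu = 41/91 = 0.4505

0.4505


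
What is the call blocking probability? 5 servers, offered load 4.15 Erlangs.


B(N,A) = (A^N/N!) / sum(A^k/k!, k=0..N) with N=5, A=4.15 = 0.2124

0.2124


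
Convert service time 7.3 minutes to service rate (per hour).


mu = 60 / avg_service_time = 60 / 7.3 = 8.22 per hour

8.22 per hour


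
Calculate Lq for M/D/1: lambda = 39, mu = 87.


M/D/1: Lq = rho^2 / (2*(1-rho)) where rho = 39/87; Lq = 0.18

0.18


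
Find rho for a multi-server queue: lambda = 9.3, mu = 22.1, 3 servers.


rho = lambda / (c * mu) = 9.3 / (3 * 22.1) = 0.1403

0.1403


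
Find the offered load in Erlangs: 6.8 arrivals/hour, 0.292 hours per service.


Offered load a = lambda * E[S] = 6.8 * 0.292 = 1.99 Erlangs

1.99 Erlangs


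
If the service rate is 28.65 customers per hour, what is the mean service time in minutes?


Mean service time = 60/mu = 60/28.65 = 2.09 minutes

2.09 minutes


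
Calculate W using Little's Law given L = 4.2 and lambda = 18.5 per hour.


W = L / lambda = 4.2 / 18.5 = 0.227 hours

0.227 hours


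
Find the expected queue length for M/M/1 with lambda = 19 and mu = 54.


rho = 19/54; Lq = rho^2/(1-rho) = 0.19

0.19


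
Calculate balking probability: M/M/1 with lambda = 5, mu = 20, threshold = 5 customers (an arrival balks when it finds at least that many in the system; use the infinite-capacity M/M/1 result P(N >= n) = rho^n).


P(N >= 5) = rho^5 = (5/20)^5 = 0.001

0.001


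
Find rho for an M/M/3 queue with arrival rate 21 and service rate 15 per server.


rho = lambda/(c*mu) = 21/(3*15) = 0.4667

0.4667


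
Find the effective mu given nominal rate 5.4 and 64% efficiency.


Effective rate = mu * efficiency = 5.4 * 0.64 = 3.46 per hour

3.46 per hour


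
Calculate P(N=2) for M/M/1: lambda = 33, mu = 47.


rho = 33/47; P(n) = (1-rho)*rho^n = (1-33/47)*(33/47)^2 = 0.1468

0.1468


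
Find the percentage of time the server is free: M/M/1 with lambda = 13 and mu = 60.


Idle fraction = (1 - rho) * 100 = (1 - 13/60) * 100 = 78.3%

78.3%


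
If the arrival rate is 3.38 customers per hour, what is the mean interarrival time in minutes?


Mean interarrival time = 60/lambda = 60/3.38 = 17.75 minutes

17.75 minutes


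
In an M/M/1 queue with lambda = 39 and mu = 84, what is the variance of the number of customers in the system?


rho = 39/84; Var(N) = rho/(1-rho)^2 = 1.62

1.62


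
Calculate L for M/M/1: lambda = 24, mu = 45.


rho = 24/45; L = rho/(1-rho) = 1.14

1.14


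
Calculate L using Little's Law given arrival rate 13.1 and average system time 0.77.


L = lambda * W = 13.1 * 0.77 = 10.09

10.09


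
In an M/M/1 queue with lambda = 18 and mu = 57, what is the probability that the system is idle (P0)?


P0 = 1 - rho = 1 - 18/57 = 0.6842

0.6842


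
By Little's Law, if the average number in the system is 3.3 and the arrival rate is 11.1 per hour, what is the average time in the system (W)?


W = L / lambda = 3.3 / 11.1 = 0.2973 hours

0.2973 hours


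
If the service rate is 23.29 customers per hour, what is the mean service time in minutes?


Mean service time = 60/mu = 60/23.29 = 2.58 minutes

2.58 minutes


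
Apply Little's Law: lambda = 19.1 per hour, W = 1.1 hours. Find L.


L = lambda * W = 19.1 * 1.1 = 21.01

21.01


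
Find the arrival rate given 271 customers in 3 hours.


lambda = total arrivals / time = 271 / 3 = 90.33 per hour

90.33 per hour


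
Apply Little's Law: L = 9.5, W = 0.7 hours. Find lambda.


lambda = L / W = 9.5 / 0.7 = 13.57 per hour

13.57 per hour
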